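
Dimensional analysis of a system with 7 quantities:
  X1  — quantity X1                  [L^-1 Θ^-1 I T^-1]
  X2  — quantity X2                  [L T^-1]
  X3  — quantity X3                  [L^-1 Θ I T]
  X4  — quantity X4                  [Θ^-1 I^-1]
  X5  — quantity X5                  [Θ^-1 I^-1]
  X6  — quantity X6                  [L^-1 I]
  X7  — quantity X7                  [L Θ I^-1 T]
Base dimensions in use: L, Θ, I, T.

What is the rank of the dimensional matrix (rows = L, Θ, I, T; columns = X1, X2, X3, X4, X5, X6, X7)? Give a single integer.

Exponent matrix [L,Θ,I,T] × [X1,X2,X3,X4,X5,X6,X7]:
  L: [-1  1 -1  0  0 -1  1]
  Θ: [-1  0  1 -1 -1  0  1]
  I: [ 1  0  1 -1 -1  1 -1]
  T: [-1 -1  1  0  0  0  1]
Echelon form has 3 nonzero rows (pivots: X1,X2,X3)

3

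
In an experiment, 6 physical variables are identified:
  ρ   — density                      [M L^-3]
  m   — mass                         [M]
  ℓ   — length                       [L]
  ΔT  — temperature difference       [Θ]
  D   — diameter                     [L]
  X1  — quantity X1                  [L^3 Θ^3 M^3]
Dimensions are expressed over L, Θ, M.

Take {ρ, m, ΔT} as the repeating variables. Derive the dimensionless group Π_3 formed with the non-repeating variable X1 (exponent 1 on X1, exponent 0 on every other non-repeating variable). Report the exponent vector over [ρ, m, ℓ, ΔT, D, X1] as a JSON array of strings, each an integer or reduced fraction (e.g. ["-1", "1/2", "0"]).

Exponent matrix [L,Θ,M] × [ρ,m,ℓ,ΔT,D,X1]:
  L: [-3  0  1  0  1  3]
  Θ: [ 0  0  0  1  0  3]
  M: [ 1  1  0  0  0  3]
Echelon form has 3 nonzero rows (pivots: ρ,m,ΔT)
Repeat: ρ,m,ΔT; free: ℓ,D,X1
RREF:
  r0: [   1    0 -1/3    0 -1/3   -1]
  r1: [   0    1  1/3    0  1/3    4]
  r2: [   0    0    0    1    0    3]
Fix exponent of X1 at 1, ℓ at 0, D at 0; solve each RREF row for its pivot's exponent:
  r0: exp(ρ) + (-1)·1 = 0 ⇒ exp(ρ) = 1
  r1: exp(m) + (4)·1 = 0 ⇒ exp(m) = -4
  r2: exp(ΔT) + (3)·1 = 0 ⇒ exp(ΔT) = -3
Π_3 = ρ · m^-4 · ΔT^-3 · X1

["1", "-4", "0", "-3", "0", "1"]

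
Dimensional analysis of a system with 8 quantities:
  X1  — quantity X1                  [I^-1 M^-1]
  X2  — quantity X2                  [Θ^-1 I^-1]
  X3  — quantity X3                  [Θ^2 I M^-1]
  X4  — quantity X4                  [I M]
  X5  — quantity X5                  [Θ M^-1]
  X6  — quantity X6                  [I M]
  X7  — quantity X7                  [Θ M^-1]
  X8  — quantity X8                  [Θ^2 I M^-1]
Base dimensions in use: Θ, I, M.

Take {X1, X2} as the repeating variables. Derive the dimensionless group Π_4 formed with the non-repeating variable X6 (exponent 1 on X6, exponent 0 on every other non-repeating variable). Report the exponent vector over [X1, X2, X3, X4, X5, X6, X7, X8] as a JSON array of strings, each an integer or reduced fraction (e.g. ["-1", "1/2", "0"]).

Write exponents as rows Θ,I,M / cols X1,X2,X3,X4,X5,X6,X7,X8:
  Θ: [ 0 -1  2  0  1  0  1  2]
  I: [-1 -1  1  1  0  1  0  1]
  M: [-1  0 -1  1 -1  1 -1 -1]
Row reduction gives pivot columns X1,X2; rank = 2
Pivot set = {X1,X2}, free = {X3,X4,X5,X6,X7,X8}
RREF:
  r0: [   1    0    1   -1    1   -1    1    1]
  r1: [   0    1   -2    0   -1    0   -1   -2]
  r2: [   0    0    0    0    0    0    0    0]
Fix exponent of X6 at 1, X3 at 0, X4 at 0, X5 at 0, X7 at 0, X8 at 0; solve each RREF row for its pivot's exponent:
  r0: exp(X1) + (-1)·1 = 0 ⇒ exp(X1) = 1
  r1: exp(X2) + (0)·1 = 0 ⇒ exp(X2) = 0
Π_4 = X1 · X6

["1", "0", "0", "0", "0", "1", "0", "0"]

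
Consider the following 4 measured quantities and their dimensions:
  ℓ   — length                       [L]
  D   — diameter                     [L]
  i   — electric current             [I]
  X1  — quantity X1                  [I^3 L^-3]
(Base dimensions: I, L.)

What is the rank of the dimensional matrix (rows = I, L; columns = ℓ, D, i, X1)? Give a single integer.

Write exponents as rows I,L / cols ℓ,D,i,X1:
  I: [ 0  0  1  3]
  L: [ 1  1  0 -3]
RREF → pivots at {ℓ,i} ⇒ r = 2

2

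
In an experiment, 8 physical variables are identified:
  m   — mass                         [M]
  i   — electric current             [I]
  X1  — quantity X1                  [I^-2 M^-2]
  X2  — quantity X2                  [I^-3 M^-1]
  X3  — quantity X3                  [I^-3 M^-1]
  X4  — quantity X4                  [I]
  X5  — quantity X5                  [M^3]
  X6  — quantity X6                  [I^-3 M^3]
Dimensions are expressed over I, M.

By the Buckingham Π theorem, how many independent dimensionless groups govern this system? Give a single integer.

Dimensional matrix (I×M by m×i×X1×X2×X3×X4×X5×X6):
  I: [ 0  1 -2 -3 -3  1  0 -3]
  M: [ 1  0 -2 -1 -1  0  3  3]
Echelon form has 2 nonzero rows (pivots: m,i)
Π count = n − r = 8 − 2 = 6

6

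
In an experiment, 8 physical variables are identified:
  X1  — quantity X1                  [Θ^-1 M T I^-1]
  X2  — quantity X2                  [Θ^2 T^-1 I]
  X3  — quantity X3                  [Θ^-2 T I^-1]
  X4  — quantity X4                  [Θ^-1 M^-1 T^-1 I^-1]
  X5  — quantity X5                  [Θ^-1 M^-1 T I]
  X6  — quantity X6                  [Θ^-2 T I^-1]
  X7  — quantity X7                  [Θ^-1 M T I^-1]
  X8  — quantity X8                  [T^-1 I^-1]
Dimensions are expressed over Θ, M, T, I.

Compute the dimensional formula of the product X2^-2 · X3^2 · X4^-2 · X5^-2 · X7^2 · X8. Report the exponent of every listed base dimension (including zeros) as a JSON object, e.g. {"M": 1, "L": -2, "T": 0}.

{"Θ": -6, "M": 6, "T": 5, "I": -7}

Exponent matrix [Θ,M,T,I] × [X1,X2,X3,X4,X5,X6,X7,X8]:
  Θ: [-1  2 -2 -1 -1 -2 -1  0]
  M: [ 1  0  0 -1 -1  0  1  0]
  T: [ 1 -1  1 -1  1  1  1 -1]
  I: [-1  1 -1 -1  1 -1 -1 -1]
  [Θ]: (-2)·2+(2)·-2+(-2)·-1+(-2)·-1+(2)·-1+(1)·0 = -6
  [M]: (-2)·0+(2)·0+(-2)·-1+(-2)·-1+(2)·1+(1)·0 = 6
  [T]: (-2)·-1+(2)·1+(-2)·-1+(-2)·1+(2)·1+(1)·-1 = 5
  [I]: (-2)·1+(2)·-1+(-2)·-1+(-2)·1+(2)·-1+(1)·-1 = -7
⇒ Θ^-6 M^6 T^5 I^-7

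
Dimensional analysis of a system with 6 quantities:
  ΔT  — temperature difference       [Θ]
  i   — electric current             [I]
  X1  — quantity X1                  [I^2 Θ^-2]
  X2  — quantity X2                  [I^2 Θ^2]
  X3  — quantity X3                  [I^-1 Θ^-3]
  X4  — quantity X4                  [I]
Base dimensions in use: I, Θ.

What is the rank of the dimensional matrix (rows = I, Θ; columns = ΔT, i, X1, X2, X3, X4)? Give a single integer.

2

Exponent matrix [I,Θ] × [ΔT,i,X1,X2,X3,X4]:
  I: [ 0  1  2  2 -1  1]
  Θ: [ 1  0 -2  2 -3  0]
Echelon form has 2 nonzero rows (pivots: ΔT,i)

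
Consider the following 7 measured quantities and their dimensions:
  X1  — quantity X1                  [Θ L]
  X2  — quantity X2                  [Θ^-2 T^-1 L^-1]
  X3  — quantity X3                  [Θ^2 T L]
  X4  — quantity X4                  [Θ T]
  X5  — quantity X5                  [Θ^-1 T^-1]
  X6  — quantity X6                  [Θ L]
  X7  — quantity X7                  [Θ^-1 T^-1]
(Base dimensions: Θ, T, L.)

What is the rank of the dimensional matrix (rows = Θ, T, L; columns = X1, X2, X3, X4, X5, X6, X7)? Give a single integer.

Dimensional matrix (Θ×T×L by X1×X2×X3×X4×X5×X6×X7):
  Θ: [ 1 -2  2  1 -1  1 -1]
  T: [ 0 -1  1  1 -1  0 -1]
  L: [ 1 -1  1  0  0  1  0]
Echelon form has 2 nonzero rows (pivots: X1,X2)

2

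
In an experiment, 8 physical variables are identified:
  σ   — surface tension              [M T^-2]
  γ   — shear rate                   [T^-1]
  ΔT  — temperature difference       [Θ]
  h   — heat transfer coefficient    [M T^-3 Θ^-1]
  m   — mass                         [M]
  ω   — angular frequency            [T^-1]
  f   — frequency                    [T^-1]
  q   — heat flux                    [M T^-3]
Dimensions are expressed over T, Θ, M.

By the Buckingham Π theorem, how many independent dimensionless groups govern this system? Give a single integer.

5

Dimensional matrix (T×Θ×M by σ×γ×ΔT×h×m×ω×f×q):
  T: [-2 -1  0 -3  0 -1 -1 -3]
  Θ: [ 0  0  1 -1  0  0  0  0]
  M: [ 1  0  0  1  1  0  0  1]
Row reduction gives pivot columns σ,γ,ΔT; rank = 3
Π count = n − r = 8 − 3 = 5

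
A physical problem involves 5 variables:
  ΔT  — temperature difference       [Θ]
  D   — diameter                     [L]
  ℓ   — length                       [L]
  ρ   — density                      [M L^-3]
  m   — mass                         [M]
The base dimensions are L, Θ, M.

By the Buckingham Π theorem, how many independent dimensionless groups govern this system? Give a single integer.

2

Dimensional matrix (L×Θ×M by ΔT×D×ℓ×ρ×m):
  L: [ 0  1  1 -3  0]
  Θ: [ 1  0  0  0  0]
  M: [ 0  0  0  1  1]
Row reduction gives pivot columns ΔT,D,ρ; rank = 3
n=5, r=3 ⇒ 2 dimensionless groups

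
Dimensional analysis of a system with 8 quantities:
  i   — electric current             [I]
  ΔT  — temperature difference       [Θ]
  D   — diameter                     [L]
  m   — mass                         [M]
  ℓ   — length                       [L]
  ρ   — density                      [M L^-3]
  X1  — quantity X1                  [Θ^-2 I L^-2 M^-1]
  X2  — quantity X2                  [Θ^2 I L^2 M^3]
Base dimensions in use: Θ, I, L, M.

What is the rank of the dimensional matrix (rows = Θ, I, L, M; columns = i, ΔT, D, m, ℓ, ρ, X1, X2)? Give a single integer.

4

Dimensional matrix (Θ×I×L×M by i×ΔT×D×m×ℓ×ρ×X1×X2):
  Θ: [ 0  1  0  0  0  0 -2  2]
  I: [ 1  0  0  0  0  0  1  1]
  L: [ 0  0  1  0  1 -3 -2  2]
  M: [ 0  0  0  1  0  1 -1  3]
Row reduction gives pivot columns i,ΔT,D,m; rank = 4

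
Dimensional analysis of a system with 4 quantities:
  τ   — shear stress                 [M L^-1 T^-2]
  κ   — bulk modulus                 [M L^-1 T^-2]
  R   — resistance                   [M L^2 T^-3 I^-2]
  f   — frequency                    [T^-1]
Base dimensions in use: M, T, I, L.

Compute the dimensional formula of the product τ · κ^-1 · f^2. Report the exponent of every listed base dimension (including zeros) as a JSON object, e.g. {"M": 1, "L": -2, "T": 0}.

{"M": 0, "T": -2, "I": 0, "L": 0}

Exponent matrix [M,T,I,L] × [τ,κ,R,f]:
  M: [ 1  1  1  0]
  T: [-2 -2 -3 -1]
  I: [ 0  0 -2  0]
  L: [-1 -1  2  0]
  [M]: (1)·1+(-1)·1+(2)·0 = 0
  [T]: (1)·-2+(-1)·-2+(2)·-1 = -2
  [I]: (1)·0+(-1)·0+(2)·0 = 0
  [L]: (1)·-1+(-1)·-1+(2)·0 = 0
⇒ T^-2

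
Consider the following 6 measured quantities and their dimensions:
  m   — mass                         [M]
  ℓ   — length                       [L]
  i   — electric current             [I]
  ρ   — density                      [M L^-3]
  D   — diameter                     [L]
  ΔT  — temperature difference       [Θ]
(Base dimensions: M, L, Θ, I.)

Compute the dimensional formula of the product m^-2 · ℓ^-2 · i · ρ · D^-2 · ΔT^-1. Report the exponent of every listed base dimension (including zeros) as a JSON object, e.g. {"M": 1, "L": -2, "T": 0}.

{"M": -1, "L": -7, "Θ": -1, "I": 1}

Dimensional matrix (M×L×Θ×I by m×ℓ×i×ρ×D×ΔT):
  M: [ 1  0  0  1  0  0]
  L: [ 0  1  0 -3  1  0]
  Θ: [ 0  0  0  0  0  1]
  I: [ 0  0  1  0  0  0]
  [M]: (-2)·1+(-2)·0+(1)·0+(1)·1+(-2)·0+(-1)·0 = -1
  [L]: (-2)·0+(-2)·1+(1)·0+(1)·-3+(-2)·1+(-1)·0 = -7
  [Θ]: (-2)·0+(-2)·0+(1)·0+(1)·0+(-2)·0+(-1)·1 = -1
  [I]: (-2)·0+(-2)·0+(1)·1+(1)·0+(-2)·0+(-1)·0 = 1
⇒ M^-1 L^-7 Θ^-1 I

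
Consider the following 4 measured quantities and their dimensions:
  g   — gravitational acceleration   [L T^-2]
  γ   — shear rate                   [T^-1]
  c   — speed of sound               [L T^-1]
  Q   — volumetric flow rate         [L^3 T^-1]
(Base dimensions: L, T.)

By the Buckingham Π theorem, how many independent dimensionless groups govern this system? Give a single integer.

Exponent matrix [L,T] × [g,γ,c,Q]:
  L: [ 1  0  1  3]
  T: [-2 -1 -1 -1]
Row reduction gives pivot columns g,γ; rank = 2
Π count = n − r = 4 − 2 = 2

2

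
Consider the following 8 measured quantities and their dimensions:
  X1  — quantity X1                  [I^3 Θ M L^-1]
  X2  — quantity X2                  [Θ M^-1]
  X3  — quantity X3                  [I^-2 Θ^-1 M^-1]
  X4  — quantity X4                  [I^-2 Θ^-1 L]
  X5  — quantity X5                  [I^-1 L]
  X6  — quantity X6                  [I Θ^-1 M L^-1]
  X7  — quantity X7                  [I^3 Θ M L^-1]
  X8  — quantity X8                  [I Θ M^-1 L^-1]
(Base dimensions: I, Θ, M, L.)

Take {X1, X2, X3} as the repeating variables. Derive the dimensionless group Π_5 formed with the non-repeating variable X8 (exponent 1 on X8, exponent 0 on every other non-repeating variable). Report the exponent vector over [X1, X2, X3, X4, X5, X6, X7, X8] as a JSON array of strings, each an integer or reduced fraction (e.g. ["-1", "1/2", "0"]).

Exponent matrix [I,Θ,M,L] × [X1,X2,X3,X4,X5,X6,X7,X8]:
  I: [ 3  0 -2 -2 -1  1  3  1]
  Θ: [ 1  1 -1 -1  0 -1  1  1]
  M: [ 1 -1 -1  0  0  1  1 -1]
  L: [-1  0  0  1  1 -1 -1 -1]
Row reduction gives pivot columns X1,X2,X3; rank = 3
Pivot set = {X1,X2,X3}, free = {X4,X5,X6,X7,X8}
RREF:
  r0: [   1    0    0   -1   -1    1    1    1]
  r1: [   0    1    0 -1/2    0   -1    0    1]
  r2: [   0    0    1 -1/2   -1    1    0    1]
  r3: [   0    0    0    0    0    0    0    0]
Fix exponent of X8 at 1, X4 at 0, X5 at 0, X6 at 0, X7 at 0; solve each RREF row for its pivot's exponent:
  r0: exp(X1) + (1)·1 = 0 ⇒ exp(X1) = -1
  r1: exp(X2) + (1)·1 = 0 ⇒ exp(X2) = -1
  r2: exp(X3) + (1)·1 = 0 ⇒ exp(X3) = -1
Π_5 = X1^-1 · X2^-1 · X3^-1 · X8

["-1", "-1", "-1", "0", "0", "0", "0", "1"]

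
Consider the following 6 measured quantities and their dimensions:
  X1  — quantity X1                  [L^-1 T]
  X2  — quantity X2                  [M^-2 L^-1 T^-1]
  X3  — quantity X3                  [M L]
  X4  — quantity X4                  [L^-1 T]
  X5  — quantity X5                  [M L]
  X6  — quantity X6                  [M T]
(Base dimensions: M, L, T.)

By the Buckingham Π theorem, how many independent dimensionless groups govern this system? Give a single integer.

4

Write exponents as rows M,L,T / cols X1,X2,X3,X4,X5,X6:
  M: [ 0 -2  1  0  1  1]
  L: [-1 -1  1 -1  1  0]
  T: [ 1 -1  0  1  0  1]
Row reduction gives pivot columns X1,X2; rank = 2
n=6, r=2 ⇒ 4 dimensionless groups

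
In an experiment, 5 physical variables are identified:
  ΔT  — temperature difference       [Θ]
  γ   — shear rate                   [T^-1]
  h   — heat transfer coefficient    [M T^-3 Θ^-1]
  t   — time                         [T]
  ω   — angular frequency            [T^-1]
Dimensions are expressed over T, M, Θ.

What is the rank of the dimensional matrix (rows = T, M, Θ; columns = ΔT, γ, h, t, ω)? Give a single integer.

3

Dimensional matrix (T×M×Θ by ΔT×γ×h×t×ω):
  T: [ 0 -1 -3  1 -1]
  M: [ 0  0  1  0  0]
  Θ: [ 1  0 -1  0  0]
RREF → pivots at {ΔT,γ,h} ⇒ r = 3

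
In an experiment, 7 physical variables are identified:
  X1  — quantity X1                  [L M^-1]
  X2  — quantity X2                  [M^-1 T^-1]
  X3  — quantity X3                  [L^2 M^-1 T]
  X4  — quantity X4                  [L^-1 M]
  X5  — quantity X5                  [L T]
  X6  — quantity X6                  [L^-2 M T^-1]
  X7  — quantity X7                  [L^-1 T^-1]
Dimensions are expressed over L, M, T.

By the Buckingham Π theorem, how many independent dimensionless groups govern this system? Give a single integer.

Dimensional matrix (L×M×T by X1×X2×X3×X4×X5×X6×X7):
  L: [ 1  0  2 -1  1 -2 -1]
  M: [-1 -1 -1  1  0  1  0]
  T: [ 0 -1  1  0  1 -1 -1]
RREF → pivots at {X1,X2} ⇒ r = 2
n=7, r=2 ⇒ 5 dimensionless groups

5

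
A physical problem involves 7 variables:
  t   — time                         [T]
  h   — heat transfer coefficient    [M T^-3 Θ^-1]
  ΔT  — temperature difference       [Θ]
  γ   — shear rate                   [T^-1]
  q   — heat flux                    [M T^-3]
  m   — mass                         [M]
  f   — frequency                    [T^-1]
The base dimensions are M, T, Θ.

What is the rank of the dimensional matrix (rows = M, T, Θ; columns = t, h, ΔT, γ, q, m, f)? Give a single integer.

Dimensional matrix (M×T×Θ by t×h×ΔT×γ×q×m×f):
  M: [ 0  1  0  0  1  1  0]
  T: [ 1 -3  0 -1 -3  0 -1]
  Θ: [ 0 -1  1  0  0  0  0]
Echelon form has 3 nonzero rows (pivots: t,h,ΔT)

3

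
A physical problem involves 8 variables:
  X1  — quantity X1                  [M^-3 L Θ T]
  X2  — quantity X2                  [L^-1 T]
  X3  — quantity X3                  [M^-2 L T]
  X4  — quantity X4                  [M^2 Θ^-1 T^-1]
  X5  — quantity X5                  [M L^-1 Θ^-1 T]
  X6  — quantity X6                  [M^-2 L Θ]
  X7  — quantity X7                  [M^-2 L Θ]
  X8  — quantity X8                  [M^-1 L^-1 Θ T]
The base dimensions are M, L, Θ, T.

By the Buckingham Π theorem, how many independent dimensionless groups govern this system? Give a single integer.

5

Dimensional matrix (M×L×Θ×T by X1×X2×X3×X4×X5×X6×X7×X8):
  M: [-3  0 -2  2  1 -2 -2 -1]
  L: [ 1 -1  1  0 -1  1  1 -1]
  Θ: [ 1  0  0 -1 -1  1  1  1]
  T: [ 1  1  1 -1  1  0  0  1]
Row reduction gives pivot columns X1,X2,X3; rank = 3
Π count = n − r = 8 − 3 = 5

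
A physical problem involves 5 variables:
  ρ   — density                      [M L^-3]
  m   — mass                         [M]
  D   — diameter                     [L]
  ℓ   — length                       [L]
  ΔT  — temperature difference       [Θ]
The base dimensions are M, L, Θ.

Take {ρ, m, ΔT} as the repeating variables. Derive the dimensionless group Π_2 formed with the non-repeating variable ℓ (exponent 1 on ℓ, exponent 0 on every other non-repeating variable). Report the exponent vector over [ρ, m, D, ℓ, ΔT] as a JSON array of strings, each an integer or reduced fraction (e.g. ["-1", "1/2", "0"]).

["1/3", "-1/3", "0", "1", "0"]

Exponent matrix [M,L,Θ] × [ρ,m,D,ℓ,ΔT]:
  M: [ 1  1  0  0  0]
  L: [-3  0  1  1  0]
  Θ: [ 0  0  0  0  1]
Row reduction gives pivot columns ρ,m,ΔT; rank = 3
Pivot set = {ρ,m,ΔT}, free = {D,ℓ}
RREF:
  r0: [   1    0 -1/3 -1/3    0]
  r1: [   0    1  1/3  1/3    0]
  r2: [   0    0    0    0    1]
Fix exponent of ℓ at 1, D at 0; solve each RREF row for its pivot's exponent:
  r0: exp(ρ) + (-1/3)·1 = 0 ⇒ exp(ρ) = 1/3
  r1: exp(m) + (1/3)·1 = 0 ⇒ exp(m) = -1/3
  r2: exp(ΔT) + (0)·1 = 0 ⇒ exp(ΔT) = 0
Π_2 = ρ^(1/3) · m^(-1/3) · ℓ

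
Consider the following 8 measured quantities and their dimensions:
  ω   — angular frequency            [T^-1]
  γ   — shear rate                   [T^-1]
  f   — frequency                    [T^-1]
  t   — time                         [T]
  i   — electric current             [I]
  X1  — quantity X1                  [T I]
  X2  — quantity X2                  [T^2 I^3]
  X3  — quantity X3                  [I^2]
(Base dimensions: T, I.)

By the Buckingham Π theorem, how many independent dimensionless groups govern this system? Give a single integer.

6

Dimensional matrix (T×I by ω×γ×f×t×i×X1×X2×X3):
  T: [-1 -1 -1  1  0  1  2  0]
  I: [ 0  0  0  0  1  1  3  2]
Row reduction gives pivot columns ω,i; rank = 2
Π count = n − r = 8 − 2 = 6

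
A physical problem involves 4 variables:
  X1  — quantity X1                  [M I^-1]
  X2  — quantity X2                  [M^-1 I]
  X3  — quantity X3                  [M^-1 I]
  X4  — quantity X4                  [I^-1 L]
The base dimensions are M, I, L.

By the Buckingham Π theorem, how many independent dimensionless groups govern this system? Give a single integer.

Dimensional matrix (M×I×L by X1×X2×X3×X4):
  M: [ 1 -1 -1  0]
  I: [-1  1  1 -1]
  L: [ 0  0  0  1]
Row reduction gives pivot columns X1,X4; rank = 2
4 vars − rank 2 = 2 Π groups

2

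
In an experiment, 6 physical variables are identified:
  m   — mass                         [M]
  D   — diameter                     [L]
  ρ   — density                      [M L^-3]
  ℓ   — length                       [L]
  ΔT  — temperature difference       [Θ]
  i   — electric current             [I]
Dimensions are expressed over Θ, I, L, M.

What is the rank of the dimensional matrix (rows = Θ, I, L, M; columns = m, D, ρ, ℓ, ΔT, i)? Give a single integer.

Dimensional matrix (Θ×I×L×M by m×D×ρ×ℓ×ΔT×i):
  Θ: [ 0  0  0  0  1  0]
  I: [ 0  0  0  0  0  1]
  L: [ 0  1 -3  1  0  0]
  M: [ 1  0  1  0  0  0]
Row reduction gives pivot columns m,D,ΔT,i; rank = 4

4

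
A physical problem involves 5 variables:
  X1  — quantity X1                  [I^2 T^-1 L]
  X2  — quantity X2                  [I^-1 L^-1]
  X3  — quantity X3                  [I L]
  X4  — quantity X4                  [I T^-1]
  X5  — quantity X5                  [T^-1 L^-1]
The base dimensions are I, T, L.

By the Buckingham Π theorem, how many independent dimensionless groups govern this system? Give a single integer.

Dimensional matrix (I×T×L by X1×X2×X3×X4×X5):
  I: [ 2 -1  1  1  0]
  T: [-1  0  0 -1 -1]
  L: [ 1 -1  1  0 -1]
RREF → pivots at {X1,X2} ⇒ r = 2
n=5, r=2 ⇒ 3 dimensionless groups

3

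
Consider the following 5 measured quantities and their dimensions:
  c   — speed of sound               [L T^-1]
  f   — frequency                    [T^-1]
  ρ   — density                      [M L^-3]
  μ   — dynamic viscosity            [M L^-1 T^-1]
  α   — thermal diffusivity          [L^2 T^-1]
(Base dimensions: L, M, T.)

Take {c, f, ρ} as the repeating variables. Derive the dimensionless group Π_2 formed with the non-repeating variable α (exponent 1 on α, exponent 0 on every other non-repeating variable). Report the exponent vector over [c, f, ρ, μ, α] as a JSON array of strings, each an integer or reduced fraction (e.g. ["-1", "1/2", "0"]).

Write exponents as rows L,M,T / cols c,f,ρ,μ,α:
  L: [ 1  0 -3 -1  2]
  M: [ 0  0  1  1  0]
  T: [-1 -1  0 -1 -1]
Row reduction gives pivot columns c,f,ρ; rank = 3
Pivot set = {c,f,ρ}, free = {μ,α}
RREF:
  r0: [   1    0    0    2    2]
  r1: [   0    1    0   -1   -1]
  r2: [   0    0    1    1    0]
Fix exponent of α at 1, μ at 0; solve each RREF row for its pivot's exponent:
  r0: exp(c) + (2)·1 = 0 ⇒ exp(c) = -2
  r1: exp(f) + (-1)·1 = 0 ⇒ exp(f) = 1
  r2: exp(ρ) + (0)·1 = 0 ⇒ exp(ρ) = 0
Π_2 = c^-2 · f · α

["-2", "1", "0", "0", "1"]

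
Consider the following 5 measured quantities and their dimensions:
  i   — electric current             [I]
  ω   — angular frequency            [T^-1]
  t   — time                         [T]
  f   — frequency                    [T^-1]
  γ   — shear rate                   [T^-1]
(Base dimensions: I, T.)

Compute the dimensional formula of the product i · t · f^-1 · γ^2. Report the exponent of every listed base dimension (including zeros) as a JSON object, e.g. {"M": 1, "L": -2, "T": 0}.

{"I": 1, "T": 0}

Exponent matrix [I,T] × [i,ω,t,f,γ]:
  I: [ 1  0  0  0  0]
  T: [ 0 -1  1 -1 -1]
  [I]: (1)·1+(1)·0+(-1)·0+(2)·0 = 1
  [T]: (1)·0+(1)·1+(-1)·-1+(2)·-1 = 0
⇒ I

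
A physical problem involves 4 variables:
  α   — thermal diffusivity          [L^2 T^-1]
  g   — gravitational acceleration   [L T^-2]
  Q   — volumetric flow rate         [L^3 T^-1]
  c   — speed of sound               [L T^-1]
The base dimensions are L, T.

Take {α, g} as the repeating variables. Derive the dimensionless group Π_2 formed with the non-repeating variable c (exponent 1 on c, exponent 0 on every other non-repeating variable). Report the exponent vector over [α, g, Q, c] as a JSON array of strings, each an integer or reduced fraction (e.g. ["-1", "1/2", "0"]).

["-1/3", "-1/3", "0", "1"]

Write exponents as rows L,T / cols α,g,Q,c:
  L: [ 2  1  3  1]
  T: [-1 -2 -1 -1]
Echelon form has 2 nonzero rows (pivots: α,g)
Pivot set = {α,g}, free = {Q,c}
RREF:
  r0: [   1    0  5/3  1/3]
  r1: [   0    1 -1/3  1/3]
Fix exponent of c at 1, Q at 0; solve each RREF row for its pivot's exponent:
  r0: exp(α) + (1/3)·1 = 0 ⇒ exp(α) = -1/3
  r1: exp(g) + (1/3)·1 = 0 ⇒ exp(g) = -1/3
Π_2 = α^(-1/3) · g^(-1/3) · c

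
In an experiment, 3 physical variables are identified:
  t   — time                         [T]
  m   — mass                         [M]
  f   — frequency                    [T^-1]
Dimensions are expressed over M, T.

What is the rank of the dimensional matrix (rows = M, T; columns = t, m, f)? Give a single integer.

Exponent matrix [M,T] × [t,m,f]:
  M: [ 0  1  0]
  T: [ 1  0 -1]
Row reduction gives pivot columns t,m; rank = 2

2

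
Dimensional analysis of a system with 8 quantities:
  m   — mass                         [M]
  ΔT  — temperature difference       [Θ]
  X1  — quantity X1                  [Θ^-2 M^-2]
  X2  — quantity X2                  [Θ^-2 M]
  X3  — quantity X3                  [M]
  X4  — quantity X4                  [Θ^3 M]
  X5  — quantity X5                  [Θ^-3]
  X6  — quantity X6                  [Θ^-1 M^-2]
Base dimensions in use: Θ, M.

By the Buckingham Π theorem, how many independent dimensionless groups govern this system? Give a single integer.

Dimensional matrix (Θ×M by m×ΔT×X1×X2×X3×X4×X5×X6):
  Θ: [ 0  1 -2 -2  0  3 -3 -1]
  M: [ 1  0 -2  1  1  1  0 -2]
Row reduction gives pivot columns m,ΔT; rank = 2
n=8, r=2 ⇒ 6 dimensionless groups

6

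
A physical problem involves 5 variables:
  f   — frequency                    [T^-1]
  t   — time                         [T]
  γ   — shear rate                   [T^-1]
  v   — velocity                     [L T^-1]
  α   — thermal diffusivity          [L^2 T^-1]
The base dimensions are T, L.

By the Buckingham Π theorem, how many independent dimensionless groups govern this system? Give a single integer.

Dimensional matrix (T×L by f×t×γ×v×α):
  T: [-1  1 -1 -1 -1]
  L: [ 0  0  0  1  2]
RREF → pivots at {f,v} ⇒ r = 2
5 vars − rank 2 = 3 Π groups

3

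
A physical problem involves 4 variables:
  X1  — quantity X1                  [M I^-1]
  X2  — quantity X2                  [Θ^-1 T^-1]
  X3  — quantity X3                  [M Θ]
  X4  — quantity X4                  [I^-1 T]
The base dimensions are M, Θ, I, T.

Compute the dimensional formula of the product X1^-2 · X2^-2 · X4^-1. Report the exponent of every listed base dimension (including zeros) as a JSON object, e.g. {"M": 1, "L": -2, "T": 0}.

{"M": -2, "Θ": 2, "I": 3, "T": 1}

Write exponents as rows M,Θ,I,T / cols X1,X2,X3,X4:
  M: [ 1  0  1  0]
  Θ: [ 0 -1  1  0]
  I: [-1  0  0 -1]
  T: [ 0 -1  0  1]
  [M]: (-2)·1+(-2)·0+(-1)·0 = -2
  [Θ]: (-2)·0+(-2)·-1+(-1)·0 = 2
  [I]: (-2)·-1+(-2)·0+(-1)·-1 = 3
  [T]: (-2)·0+(-2)·-1+(-1)·1 = 1
⇒ M^-2 Θ^2 I^3 T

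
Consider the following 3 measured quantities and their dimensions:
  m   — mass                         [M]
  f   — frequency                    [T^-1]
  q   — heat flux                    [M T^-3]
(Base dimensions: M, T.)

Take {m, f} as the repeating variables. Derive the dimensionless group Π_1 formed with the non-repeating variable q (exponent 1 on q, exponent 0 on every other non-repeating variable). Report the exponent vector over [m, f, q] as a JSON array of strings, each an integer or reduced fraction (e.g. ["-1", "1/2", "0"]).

Write exponents as rows M,T / cols m,f,q:
  M: [ 1  0  1]
  T: [ 0 -1 -3]
Row reduction gives pivot columns m,f; rank = 2
Pivot set = {m,f}, free = {q}
RREF:
  r0: [   1    0    1]
  r1: [   0    1    3]
Fix exponent of q at 1; solve each RREF row for its pivot's exponent:
  r0: exp(m) + (1)·1 = 0 ⇒ exp(m) = -1
  r1: exp(f) + (3)·1 = 0 ⇒ exp(f) = -3
Π_1 = m^-1 · f^-3 · q

["-1", "-3", "1"]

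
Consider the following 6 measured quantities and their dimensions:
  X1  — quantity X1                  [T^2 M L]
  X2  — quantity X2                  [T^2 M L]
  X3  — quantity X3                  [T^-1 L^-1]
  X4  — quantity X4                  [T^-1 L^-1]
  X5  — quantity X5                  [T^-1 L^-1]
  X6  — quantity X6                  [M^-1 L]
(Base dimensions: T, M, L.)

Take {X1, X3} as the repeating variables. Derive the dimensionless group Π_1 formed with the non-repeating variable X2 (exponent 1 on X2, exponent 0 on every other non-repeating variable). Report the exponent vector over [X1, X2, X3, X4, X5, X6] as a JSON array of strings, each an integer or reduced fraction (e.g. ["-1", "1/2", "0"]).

Dimensional matrix (T×M×L by X1×X2×X3×X4×X5×X6):
  T: [ 2  2 -1 -1 -1  0]
  M: [ 1  1  0  0  0 -1]
  L: [ 1  1 -1 -1 -1  1]
RREF → pivots at {X1,X3} ⇒ r = 2
Repeat: X1,X3; free: X2,X4,X5,X6
RREF:
  r0: [   1    1    0    0    0   -1]
  r1: [   0    0    1    1    1   -2]
  r2: [   0    0    0    0    0    0]
Fix exponent of X2 at 1, X4 at 0, X5 at 0, X6 at 0; solve each RREF row for its pivot's exponent:
  r0: exp(X1) + (1)·1 = 0 ⇒ exp(X1) = -1
  r1: exp(X3) + (0)·1 = 0 ⇒ exp(X3) = 0
Π_1 = X1^-1 · X2

["-1", "1", "0", "0", "0", "0"]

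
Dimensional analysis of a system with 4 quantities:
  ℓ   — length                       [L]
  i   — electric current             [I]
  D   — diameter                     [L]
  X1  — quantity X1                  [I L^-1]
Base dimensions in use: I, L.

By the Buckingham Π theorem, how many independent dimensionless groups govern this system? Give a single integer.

2

Dimensional matrix (I×L by ℓ×i×D×X1):
  I: [ 0  1  0  1]
  L: [ 1  0  1 -1]
RREF → pivots at {ℓ,i} ⇒ r = 2
Π count = n − r = 4 − 2 = 2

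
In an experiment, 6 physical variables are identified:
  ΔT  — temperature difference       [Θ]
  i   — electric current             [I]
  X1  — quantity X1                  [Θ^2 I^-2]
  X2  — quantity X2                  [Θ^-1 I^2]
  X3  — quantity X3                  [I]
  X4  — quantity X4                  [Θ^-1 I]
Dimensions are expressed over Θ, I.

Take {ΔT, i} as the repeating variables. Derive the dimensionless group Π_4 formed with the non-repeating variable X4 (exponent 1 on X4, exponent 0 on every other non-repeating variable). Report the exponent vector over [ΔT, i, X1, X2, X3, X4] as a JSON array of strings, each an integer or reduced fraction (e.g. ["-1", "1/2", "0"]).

["1", "-1", "0", "0", "0", "1"]

Dimensional matrix (Θ×I by ΔT×i×X1×X2×X3×X4):
  Θ: [ 1  0  2 -1  0 -1]
  I: [ 0  1 -2  2  1  1]
Row reduction gives pivot columns ΔT,i; rank = 2
Repeat: ΔT,i; free: X1,X2,X3,X4
RREF:
  r0: [   1    0    2   -1    0   -1]
  r1: [   0    1   -2    2    1    1]
Fix exponent of X4 at 1, X1 at 0, X2 at 0, X3 at 0; solve each RREF row for its pivot's exponent:
  r0: exp(ΔT) + (-1)·1 = 0 ⇒ exp(ΔT) = 1
  r1: exp(i) + (1)·1 = 0 ⇒ exp(i) = -1
Π_4 = ΔT · i^-1 · X4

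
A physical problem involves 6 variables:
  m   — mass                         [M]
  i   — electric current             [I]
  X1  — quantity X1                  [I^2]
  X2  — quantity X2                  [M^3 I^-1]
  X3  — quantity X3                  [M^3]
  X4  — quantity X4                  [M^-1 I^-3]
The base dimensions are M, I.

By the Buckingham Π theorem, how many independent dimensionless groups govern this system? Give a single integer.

Write exponents as rows M,I / cols m,i,X1,X2,X3,X4:
  M: [ 1  0  0  3  3 -1]
  I: [ 0  1  2 -1  0 -3]
Row reduction gives pivot columns m,i; rank = 2
Π count = n − r = 6 − 2 = 4

4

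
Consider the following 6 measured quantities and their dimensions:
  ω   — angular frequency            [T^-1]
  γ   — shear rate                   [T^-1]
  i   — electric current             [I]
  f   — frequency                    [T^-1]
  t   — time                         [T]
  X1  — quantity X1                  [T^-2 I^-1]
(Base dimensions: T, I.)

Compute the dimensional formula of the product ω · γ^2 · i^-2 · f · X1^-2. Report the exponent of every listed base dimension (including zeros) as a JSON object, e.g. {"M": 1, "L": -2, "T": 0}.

{"T": 0, "I": 0}

Write exponents as rows T,I / cols ω,γ,i,f,t,X1:
  T: [-1 -1  0 -1  1 -2]
  I: [ 0  0  1  0  0 -1]
  [T]: (1)·-1+(2)·-1+(-2)·0+(1)·-1+(-2)·-2 = 0
  [I]: (1)·0+(2)·0+(-2)·1+(1)·0+(-2)·-1 = 0
⇒ 1 (dimensionless)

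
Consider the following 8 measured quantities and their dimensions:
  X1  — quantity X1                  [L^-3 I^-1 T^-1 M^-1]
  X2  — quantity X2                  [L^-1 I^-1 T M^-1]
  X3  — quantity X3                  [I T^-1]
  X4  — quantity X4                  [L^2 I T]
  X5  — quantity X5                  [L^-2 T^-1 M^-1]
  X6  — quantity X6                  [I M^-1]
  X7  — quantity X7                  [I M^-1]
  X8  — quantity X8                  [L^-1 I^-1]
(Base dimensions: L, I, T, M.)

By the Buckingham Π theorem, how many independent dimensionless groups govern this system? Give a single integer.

5

Write exponents as rows L,I,T,M / cols X1,X2,X3,X4,X5,X6,X7,X8:
  L: [-3 -1  0  2 -2  0  0 -1]
  I: [-1 -1  1  1  0  1  1 -1]
  T: [-1  1 -1  1 -1  0  0  0]
  M: [-1 -1  0  0 -1 -1 -1  0]
Echelon form has 3 nonzero rows (pivots: X1,X2,X3)
Π count = n − r = 8 − 3 = 5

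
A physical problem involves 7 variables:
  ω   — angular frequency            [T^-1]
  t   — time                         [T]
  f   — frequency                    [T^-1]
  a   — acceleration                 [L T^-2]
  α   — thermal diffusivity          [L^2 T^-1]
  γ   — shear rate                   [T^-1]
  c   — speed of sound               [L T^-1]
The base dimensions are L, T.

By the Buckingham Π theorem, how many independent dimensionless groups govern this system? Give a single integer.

Dimensional matrix (L×T by ω×t×f×a×α×γ×c):
  L: [ 0  0  0  1  2  0  1]
  T: [-1  1 -1 -2 -1 -1 -1]
Echelon form has 2 nonzero rows (pivots: ω,a)
n=7, r=2 ⇒ 5 dimensionless groups

5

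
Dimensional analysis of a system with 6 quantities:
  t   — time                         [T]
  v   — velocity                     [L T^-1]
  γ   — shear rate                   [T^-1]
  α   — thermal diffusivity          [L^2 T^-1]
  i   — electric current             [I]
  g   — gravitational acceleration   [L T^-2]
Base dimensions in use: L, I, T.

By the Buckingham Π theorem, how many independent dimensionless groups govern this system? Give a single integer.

3

Exponent matrix [L,I,T] × [t,v,γ,α,i,g]:
  L: [ 0  1  0  2  0  1]
  I: [ 0  0  0  0  1  0]
  T: [ 1 -1 -1 -1  0 -2]
RREF → pivots at {t,v,i} ⇒ r = 3
Π count = n − r = 6 − 3 = 3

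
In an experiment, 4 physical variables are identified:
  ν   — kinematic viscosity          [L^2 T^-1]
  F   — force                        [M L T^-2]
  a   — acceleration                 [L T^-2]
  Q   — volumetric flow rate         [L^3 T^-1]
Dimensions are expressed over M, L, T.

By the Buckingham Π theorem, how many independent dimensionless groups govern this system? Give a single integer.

Exponent matrix [M,L,T] × [ν,F,a,Q]:
  M: [ 0  1  0  0]
  L: [ 2  1  1  3]
  T: [-1 -2 -2 -1]
RREF → pivots at {ν,F,a} ⇒ r = 3
4 vars − rank 3 = 1 Π group

1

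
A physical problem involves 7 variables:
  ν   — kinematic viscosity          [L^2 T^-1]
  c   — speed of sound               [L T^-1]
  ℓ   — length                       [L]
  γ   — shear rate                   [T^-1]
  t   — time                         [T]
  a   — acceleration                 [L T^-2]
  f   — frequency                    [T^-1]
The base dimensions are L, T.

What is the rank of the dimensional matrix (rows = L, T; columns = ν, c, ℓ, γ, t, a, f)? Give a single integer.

Write exponents as rows L,T / cols ν,c,ℓ,γ,t,a,f:
  L: [ 2  1  1  0  0  1  0]
  T: [-1 -1  0 -1  1 -2 -1]
Echelon form has 2 nonzero rows (pivots: ν,c)

2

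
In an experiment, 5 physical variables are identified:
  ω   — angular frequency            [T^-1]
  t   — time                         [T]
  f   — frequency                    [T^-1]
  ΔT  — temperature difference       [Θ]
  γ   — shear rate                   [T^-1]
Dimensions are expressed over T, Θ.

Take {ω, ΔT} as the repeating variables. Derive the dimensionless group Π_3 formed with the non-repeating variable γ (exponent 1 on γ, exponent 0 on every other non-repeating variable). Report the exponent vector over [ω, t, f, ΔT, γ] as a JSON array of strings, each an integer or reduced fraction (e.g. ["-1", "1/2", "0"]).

["-1", "0", "0", "0", "1"]

Dimensional matrix (T×Θ by ω×t×f×ΔT×γ):
  T: [-1  1 -1  0 -1]
  Θ: [ 0  0  0  1  0]
Echelon form has 2 nonzero rows (pivots: ω,ΔT)
Repeat: ω,ΔT; free: t,f,γ
RREF:
  r0: [   1   -1    1    0    1]
  r1: [   0    0    0    1    0]
Fix exponent of γ at 1, t at 0, f at 0; solve each RREF row for its pivot's exponent:
  r0: exp(ω) + (1)·1 = 0 ⇒ exp(ω) = -1
  r1: exp(ΔT) + (0)·1 = 0 ⇒ exp(ΔT) = 0
Π_3 = ω^-1 · γ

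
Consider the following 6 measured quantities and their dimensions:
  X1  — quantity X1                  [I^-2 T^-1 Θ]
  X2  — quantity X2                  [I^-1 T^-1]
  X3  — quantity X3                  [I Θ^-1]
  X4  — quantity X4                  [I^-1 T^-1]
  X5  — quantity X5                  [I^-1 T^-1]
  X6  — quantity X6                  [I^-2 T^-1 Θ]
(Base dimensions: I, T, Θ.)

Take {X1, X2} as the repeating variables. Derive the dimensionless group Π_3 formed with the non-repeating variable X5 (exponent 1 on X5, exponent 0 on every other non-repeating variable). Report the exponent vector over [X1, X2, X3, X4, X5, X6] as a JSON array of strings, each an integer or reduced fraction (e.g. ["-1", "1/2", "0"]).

Dimensional matrix (I×T×Θ by X1×X2×X3×X4×X5×X6):
  I: [-2 -1  1 -1 -1 -2]
  T: [-1 -1  0 -1 -1 -1]
  Θ: [ 1  0 -1  0  0  1]
Row reduction gives pivot columns X1,X2; rank = 2
Pivot set = {X1,X2}, free = {X3,X4,X5,X6}
RREF:
  r0: [   1    0   -1    0    0    1]
  r1: [   0    1    1    1    1    0]
  r2: [   0    0    0    0    0    0]
Fix exponent of X5 at 1, X3 at 0, X4 at 0, X6 at 0; solve each RREF row for its pivot's exponent:
  r0: exp(X1) + (0)·1 = 0 ⇒ exp(X1) = 0
  r1: exp(X2) + (1)·1 = 0 ⇒ exp(X2) = -1
Π_3 = X2^-1 · X5

["0", "-1", "0", "0", "1", "0"]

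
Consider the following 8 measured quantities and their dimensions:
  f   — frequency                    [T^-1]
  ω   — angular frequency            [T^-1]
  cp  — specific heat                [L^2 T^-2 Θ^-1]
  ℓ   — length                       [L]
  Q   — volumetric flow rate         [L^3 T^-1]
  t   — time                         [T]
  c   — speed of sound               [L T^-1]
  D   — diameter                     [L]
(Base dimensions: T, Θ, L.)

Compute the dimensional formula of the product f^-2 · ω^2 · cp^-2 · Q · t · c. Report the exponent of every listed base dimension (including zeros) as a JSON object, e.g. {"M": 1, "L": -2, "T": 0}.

{"T": 3, "Θ": 2, "L": 0}

Write exponents as rows T,Θ,L / cols f,ω,cp,ℓ,Q,t,c,D:
  T: [-1 -1 -2  0 -1  1 -1  0]
  Θ: [ 0  0 -1  0  0  0  0  0]
  L: [ 0  0  2  1  3  0  1  1]
  [T]: (-2)·-1+(2)·-1+(-2)·-2+(1)·-1+(1)·1+(1)·-1 = 3
  [Θ]: (-2)·0+(2)·0+(-2)·-1+(1)·0+(1)·0+(1)·0 = 2
  [L]: (-2)·0+(2)·0+(-2)·2+(1)·3+(1)·0+(1)·1 = 0
⇒ T^3 Θ^2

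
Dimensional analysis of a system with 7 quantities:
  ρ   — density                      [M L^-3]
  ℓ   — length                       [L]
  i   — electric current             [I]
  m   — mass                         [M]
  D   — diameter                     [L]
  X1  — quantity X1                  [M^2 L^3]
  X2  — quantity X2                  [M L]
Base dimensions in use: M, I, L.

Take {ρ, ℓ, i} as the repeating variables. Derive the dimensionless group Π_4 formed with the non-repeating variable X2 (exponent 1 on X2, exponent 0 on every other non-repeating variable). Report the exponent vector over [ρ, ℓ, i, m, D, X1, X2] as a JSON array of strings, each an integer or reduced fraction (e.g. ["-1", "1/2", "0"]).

["-1", "-4", "0", "0", "0", "0", "1"]

Write exponents as rows M,I,L / cols ρ,ℓ,i,m,D,X1,X2:
  M: [ 1  0  0  1  0  2  1]
  I: [ 0  0  1  0  0  0  0]
  L: [-3  1  0  0  1  3  1]
RREF → pivots at {ρ,ℓ,i} ⇒ r = 3
Pivot set = {ρ,ℓ,i}, free = {m,D,X1,X2}
RREF:
  r0: [   1    0    0    1    0    2    1]
  r1: [   0    1    0    3    1    9    4]
  r2: [   0    0    1    0    0    0    0]
Fix exponent of X2 at 1, m at 0, D at 0, X1 at 0; solve each RREF row for its pivot's exponent:
  r0: exp(ρ) + (1)·1 = 0 ⇒ exp(ρ) = -1
  r1: exp(ℓ) + (4)·1 = 0 ⇒ exp(ℓ) = -4
  r2: exp(i) + (0)·1 = 0 ⇒ exp(i) = 0
Π_4 = ρ^-1 · ℓ^-4 · X2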